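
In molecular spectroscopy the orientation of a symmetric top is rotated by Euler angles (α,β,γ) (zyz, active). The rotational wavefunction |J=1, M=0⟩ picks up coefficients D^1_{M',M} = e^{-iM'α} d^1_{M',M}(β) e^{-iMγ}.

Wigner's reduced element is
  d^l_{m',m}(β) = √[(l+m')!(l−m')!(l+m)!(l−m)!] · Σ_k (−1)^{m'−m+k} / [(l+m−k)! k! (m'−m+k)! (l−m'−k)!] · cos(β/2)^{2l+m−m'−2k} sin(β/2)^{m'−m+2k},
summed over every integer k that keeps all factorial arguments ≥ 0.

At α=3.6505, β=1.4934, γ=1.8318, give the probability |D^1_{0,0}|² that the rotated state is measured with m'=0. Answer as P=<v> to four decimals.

D^1_{0,0}(3.6505,1.4934,1.8318) = e^{-i·0·3.6505}·d^1_{0,0}(1.4934)·e^{-i·0·1.8318}. Compute d first:
Half-angle: c=0.733934, s=0.679220. N=√(1·1·1·1)=1.000000
The bounds max(0,m−m')=0 and min(l+m,l−m')=1 give 2 terms
  k=0: (−1)^0·1.0000/(1)·0.7339^2·0.6792^0 = +0.538660
  k=1: (−1)^1·1.0000/(1)·0.7339^0·0.6792^2 = -0.461340
d^1_{0,0}(1.4934) = +0.538660 -0.461340 = +0.077319
|D^1_{0,0}|² = |d^1_{0,0}(β)|² = (+0.077319)² = 0.005978 (the z-rotation phases have unit modulus)

P=0.0060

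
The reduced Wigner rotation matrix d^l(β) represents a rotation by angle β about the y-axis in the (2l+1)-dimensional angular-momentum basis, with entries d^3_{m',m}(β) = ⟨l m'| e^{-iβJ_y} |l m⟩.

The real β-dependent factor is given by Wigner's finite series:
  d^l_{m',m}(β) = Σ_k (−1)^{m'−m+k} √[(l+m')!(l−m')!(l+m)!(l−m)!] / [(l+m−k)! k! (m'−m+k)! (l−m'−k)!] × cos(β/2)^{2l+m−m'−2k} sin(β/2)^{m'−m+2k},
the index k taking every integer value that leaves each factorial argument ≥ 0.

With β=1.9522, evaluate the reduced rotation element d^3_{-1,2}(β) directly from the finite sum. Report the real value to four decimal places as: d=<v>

d^3_{-1,2}(β=1.9522) via Wigner's sum:
With c≡cos(β/2)=0.560257 and s≡sin(β/2)=0.828319, N=[2·24·120·1]^{1/2}=75.894664
k∈{3,4} keeps every argument non-negative
  k=3: (−1)^0·75.8947/(12)·0.5603^3·0.8283^3 = +0.632099
  k=4: (−1)^1·75.8947/(24)·0.5603^1·0.8283^5 = -0.690836
d^3_{-1,2}(1.9522) = +0.632099 -0.690836 = -0.058737

d=-0.0587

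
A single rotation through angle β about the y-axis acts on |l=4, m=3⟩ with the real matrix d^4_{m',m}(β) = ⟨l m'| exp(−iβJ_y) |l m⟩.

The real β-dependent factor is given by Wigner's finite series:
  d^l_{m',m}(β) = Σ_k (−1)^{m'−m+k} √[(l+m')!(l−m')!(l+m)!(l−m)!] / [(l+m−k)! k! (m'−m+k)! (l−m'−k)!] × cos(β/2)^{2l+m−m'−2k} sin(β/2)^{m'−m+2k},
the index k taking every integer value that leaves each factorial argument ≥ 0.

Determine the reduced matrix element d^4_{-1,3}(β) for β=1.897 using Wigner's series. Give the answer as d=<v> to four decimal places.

d^4_{-1,3}(β=1.897) via Wigner's sum:
Half-angle: c=0.582903, s=0.812542. N=√(6·120·5040·1)=1904.940944
k: max(0,(3)−(-1))=4 … min(4+(3),4−(-1))=5
  k=4: (−1)^0·1904.9409/(144)·0.5829^4·0.8125^4 = +0.665712
  k=5: (−1)^1·1904.9409/(240)·0.5829^2·0.8125^6 = -0.776135
d^4_{-1,3}(1.897) = +0.665712 -0.776135 = -0.110423

d=-0.1104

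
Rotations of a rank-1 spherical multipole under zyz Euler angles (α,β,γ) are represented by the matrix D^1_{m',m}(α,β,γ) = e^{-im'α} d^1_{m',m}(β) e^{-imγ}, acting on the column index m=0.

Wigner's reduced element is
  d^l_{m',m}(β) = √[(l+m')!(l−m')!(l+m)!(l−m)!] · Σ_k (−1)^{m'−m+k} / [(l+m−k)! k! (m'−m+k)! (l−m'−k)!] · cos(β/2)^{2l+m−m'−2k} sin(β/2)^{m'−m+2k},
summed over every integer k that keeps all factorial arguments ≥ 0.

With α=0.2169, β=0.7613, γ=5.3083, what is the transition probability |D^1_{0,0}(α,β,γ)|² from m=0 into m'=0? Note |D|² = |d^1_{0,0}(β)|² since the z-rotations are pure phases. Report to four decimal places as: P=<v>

Split into d^1_{0,0}(β=0.7613) × two z-phases.
Half-angle: c=0.928423, s=0.371524. N=√(1·1·1·1)=1.000000
k: max(0,(0)−(0))=0 … min(1+(0),1−(0))=1
  k=0: (−1)^0·1.0000/(1)·0.9284^2·0.3715^0 = +0.861970
  k=1: (−1)^1·1.0000/(1)·0.9284^0·0.3715^2 = -0.138030
d^1_{0,0}(0.7613) = +0.861970 -0.138030 = +0.723940
|D^1_{0,0}|² = |d^1_{0,0}(β)|² = (+0.723940)² = 0.524089 (the z-rotation phases have unit modulus)

P=0.5241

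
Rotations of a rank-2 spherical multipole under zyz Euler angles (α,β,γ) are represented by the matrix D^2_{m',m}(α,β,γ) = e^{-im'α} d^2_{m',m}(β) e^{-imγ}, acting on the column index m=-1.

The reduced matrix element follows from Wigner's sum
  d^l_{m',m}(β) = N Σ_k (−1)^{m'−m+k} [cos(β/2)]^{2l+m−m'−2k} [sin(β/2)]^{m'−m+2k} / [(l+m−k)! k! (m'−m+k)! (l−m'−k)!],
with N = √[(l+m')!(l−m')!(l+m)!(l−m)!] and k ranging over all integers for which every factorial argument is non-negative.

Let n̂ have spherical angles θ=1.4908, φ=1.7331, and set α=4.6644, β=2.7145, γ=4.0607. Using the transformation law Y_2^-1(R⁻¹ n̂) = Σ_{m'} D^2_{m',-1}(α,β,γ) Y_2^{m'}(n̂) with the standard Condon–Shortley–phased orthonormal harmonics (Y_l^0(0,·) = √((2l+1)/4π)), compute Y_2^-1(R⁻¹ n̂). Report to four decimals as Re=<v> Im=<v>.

Need the full column D^2_{m',-1} for m'=−2..2 at α=4.6644, β=2.7145, γ=4.0607.
cos(β/2)=0.211927, sin(β/2)=0.977285
d^2_{-2,-1}: single k=1 term ⇒ +0.018604;  D = +0.012650+0.013642i
d^2_{-1,-1}: k∈[0..1] ⇒ +0.002017 -0.128688 = -0.126670;  D = +0.096909-0.081572i
d^2_{0,-1}: k∈[0..1] ⇒ -0.022785 +0.484536 = +0.461751;  D = -0.280066-0.367120i
d^2_{1,-1}: k∈[0..1] ⇒ +0.128688 -0.912191 = -0.783503;  D = -0.645012+0.444789i
d^2_{2,-1}: single k=0 term ⇒ -0.395622;  D = -0.208709-0.336091i
Y_2^{m'}(θ=1.4908,φ=1.7331) and Σ D·Y over m':
  (+0.0126+0.0136i)·(-0.3638+0.1224i)  (+0.0969-0.0816i)·(-0.0099-0.0607i)  (-0.2801-0.3671i)·(-0.3093+0.0000i)  (-0.6450+0.4448i)·(+0.0099-0.0607i)  (-0.2087-0.3361i)·(-0.3638-0.1224i)
Y_2^-1(R⁻¹ n̂) = +0.129827+0.296480i

Re=0.1298 Im=0.2965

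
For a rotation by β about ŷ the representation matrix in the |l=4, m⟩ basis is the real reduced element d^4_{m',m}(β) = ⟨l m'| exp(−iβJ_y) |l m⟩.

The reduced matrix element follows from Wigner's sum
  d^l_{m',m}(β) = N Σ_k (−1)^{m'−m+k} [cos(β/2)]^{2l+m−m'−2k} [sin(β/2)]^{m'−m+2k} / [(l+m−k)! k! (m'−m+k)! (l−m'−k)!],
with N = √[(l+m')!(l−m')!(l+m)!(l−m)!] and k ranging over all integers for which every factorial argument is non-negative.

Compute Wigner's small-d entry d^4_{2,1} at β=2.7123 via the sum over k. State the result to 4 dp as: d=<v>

d=-0.1131

d^4_{2,1}(β=2.7123) via Wigner's sum:
c=cos(2.7123/2)=0.213002, s=sin(2.7123/2)=0.977052; N=√[720·2·120·6]=1018.233765
The bounds max(0,m−m')=0 and min(l+m,l−m')=2 give 3 terms
  k=0: (−1)^1·1018.2338/(240)·0.2130^7·0.9771^1 = -0.000082
  k=1: (−1)^2·1018.2338/(48)·0.2130^5·0.9771^3 = +0.008675
  k=2: (−1)^3·1018.2338/(72)·0.2130^3·0.9771^5 = -0.121690
d^4_{2,1}(2.7123) = -0.000082 +0.008675 -0.121690 = -0.113097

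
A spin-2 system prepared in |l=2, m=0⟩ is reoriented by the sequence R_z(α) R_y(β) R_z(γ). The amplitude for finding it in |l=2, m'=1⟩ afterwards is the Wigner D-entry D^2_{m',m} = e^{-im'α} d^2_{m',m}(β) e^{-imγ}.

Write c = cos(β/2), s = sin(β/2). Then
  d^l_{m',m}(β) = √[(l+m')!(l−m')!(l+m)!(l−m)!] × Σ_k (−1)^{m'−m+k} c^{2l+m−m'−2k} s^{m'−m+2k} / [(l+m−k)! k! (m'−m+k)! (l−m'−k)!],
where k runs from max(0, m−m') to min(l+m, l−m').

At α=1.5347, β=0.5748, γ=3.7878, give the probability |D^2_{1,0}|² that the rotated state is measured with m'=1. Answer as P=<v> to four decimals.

First d^2_{1,0}(β=0.5748), then the phase factors e^{-i(1)α} and e^{-i(0)γ}:
With c≡cos(β/2)=0.958984 and s≡sin(β/2)=0.283460, N=[6·1·2·2]^{1/2}=4.898979
k: max(0,(0)−(1))=0 … min(2+(0),2−(1))=1
  k=0: (−1)^1·4.8990/(2)·0.9590^3·0.2835^1 = -0.612352
  k=1: (−1)^2·4.8990/(2)·0.9590^1·0.2835^3 = +0.053501
d^2_{1,0}(0.5748) = -0.612352 +0.053501 = -0.558851
|D^2_{1,0}|² = |d^2_{1,0}(β)|² = (-0.558851)² = 0.312315 (the z-rotation phases have unit modulus)

P=0.3123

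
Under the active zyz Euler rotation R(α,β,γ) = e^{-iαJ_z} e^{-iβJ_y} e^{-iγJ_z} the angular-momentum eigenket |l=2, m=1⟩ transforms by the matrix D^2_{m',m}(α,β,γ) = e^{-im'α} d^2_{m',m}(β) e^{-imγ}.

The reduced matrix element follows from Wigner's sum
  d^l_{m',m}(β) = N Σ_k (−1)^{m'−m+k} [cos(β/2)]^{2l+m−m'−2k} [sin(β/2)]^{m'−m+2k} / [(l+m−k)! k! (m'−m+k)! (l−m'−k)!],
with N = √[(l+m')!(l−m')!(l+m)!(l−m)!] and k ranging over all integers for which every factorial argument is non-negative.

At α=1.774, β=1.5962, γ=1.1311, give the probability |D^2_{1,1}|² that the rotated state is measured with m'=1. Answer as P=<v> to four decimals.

P=0.2622

First d^2_{1,1}(β=1.5962), then the phase factors e^{-i(1)α} and e^{-i(1)γ}:
c=cos(1.5962/2)=0.698068, s=sin(1.5962/2)=0.716031; N=√[6·1·6·1]=6.000000
k∈{0,1} keeps every argument non-negative
  k=0: (−1)^0·6.0000/(6)·0.6981^4·0.7160^0 = +0.237461
  k=1: (−1)^1·6.0000/(2)·0.6981^2·0.7160^2 = -0.749516
d^2_{1,1}(1.5962) = +0.237461 -0.749516 = -0.512055
|D^2_{1,1}|² = |d^2_{1,1}(β)|² = (-0.512055)² = 0.262201 (the z-rotation phases have unit modulus)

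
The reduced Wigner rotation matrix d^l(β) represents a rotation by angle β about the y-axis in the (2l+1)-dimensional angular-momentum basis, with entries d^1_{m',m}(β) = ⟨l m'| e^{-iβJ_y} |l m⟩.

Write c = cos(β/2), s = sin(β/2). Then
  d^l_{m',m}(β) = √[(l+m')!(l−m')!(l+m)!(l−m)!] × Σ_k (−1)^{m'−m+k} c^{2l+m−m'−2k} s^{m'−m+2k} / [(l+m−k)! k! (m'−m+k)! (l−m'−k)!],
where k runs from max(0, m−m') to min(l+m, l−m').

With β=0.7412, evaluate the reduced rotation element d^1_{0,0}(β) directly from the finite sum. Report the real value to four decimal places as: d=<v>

d^1_{0,0}(β=0.7412) via Wigner's sum:
Half-angle: c=0.932110, s=0.362175. N=√(1·1·1·1)=1.000000
The bounds max(0,m−m')=0 and min(l+m,l−m')=1 give 2 terms
  k=0: (−1)^0·1.0000/(1)·0.9321^2·0.3622^0 = +0.868829
  k=1: (−1)^1·1.0000/(1)·0.9321^0·0.3622^2 = -0.131171
d^1_{0,0}(0.7412) = +0.868829 -0.131171 = +0.737659

d=0.7377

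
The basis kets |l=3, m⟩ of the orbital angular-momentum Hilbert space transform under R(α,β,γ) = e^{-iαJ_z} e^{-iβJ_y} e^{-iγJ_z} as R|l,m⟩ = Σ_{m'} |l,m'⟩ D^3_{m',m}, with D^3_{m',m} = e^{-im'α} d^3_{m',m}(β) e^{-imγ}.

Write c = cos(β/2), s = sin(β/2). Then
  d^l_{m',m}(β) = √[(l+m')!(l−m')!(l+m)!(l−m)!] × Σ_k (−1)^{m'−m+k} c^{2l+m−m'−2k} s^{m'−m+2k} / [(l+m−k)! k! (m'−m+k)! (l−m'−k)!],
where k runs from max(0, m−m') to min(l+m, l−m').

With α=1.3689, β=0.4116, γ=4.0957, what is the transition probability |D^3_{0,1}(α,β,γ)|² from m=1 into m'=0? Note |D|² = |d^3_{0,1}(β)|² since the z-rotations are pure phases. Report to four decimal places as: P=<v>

First d^3_{0,1}(β=0.4116), then the phase factors e^{-i(0)α} and e^{-i(1)γ}:
Half-angle: c=0.978898, s=0.204350. N=√(6·6·24·2)=41.569219
Admissible k: 1..3 (factorial args all ≥0)
  k=1: (−1)^0·41.5692/(12)·0.9789^5·0.2044^1 = +0.636287
  k=2: (−1)^1·41.5692/(4)·0.9789^3·0.2044^3 = -0.083186
  k=3: (−1)^2·41.5692/(12)·0.9789^1·0.2044^5 = +0.001208
d^3_{0,1}(0.4116) = +0.636287 -0.083186 +0.001208 = +0.554309
|D^3_{0,1}|² = |d^3_{0,1}(β)|² = (+0.554309)² = 0.307259 (the z-rotation phases have unit modulus)

P=0.3073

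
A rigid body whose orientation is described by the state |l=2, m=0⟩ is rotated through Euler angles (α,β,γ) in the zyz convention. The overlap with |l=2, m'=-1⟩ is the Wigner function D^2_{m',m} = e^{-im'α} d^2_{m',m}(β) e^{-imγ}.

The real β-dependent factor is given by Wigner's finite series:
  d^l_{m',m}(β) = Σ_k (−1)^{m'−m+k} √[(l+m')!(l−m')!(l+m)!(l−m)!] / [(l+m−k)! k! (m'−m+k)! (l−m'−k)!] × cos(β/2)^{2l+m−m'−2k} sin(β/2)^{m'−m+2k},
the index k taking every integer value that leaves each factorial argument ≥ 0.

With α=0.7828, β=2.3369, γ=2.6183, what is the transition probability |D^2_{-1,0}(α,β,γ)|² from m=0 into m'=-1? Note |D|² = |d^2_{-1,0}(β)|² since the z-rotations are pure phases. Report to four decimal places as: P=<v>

First d^2_{-1,0}(β=2.3369), then the phase factors e^{-i(-1)α} and e^{-i(0)γ}:
Half-angle: c=0.391578, s=0.920145. N=√(1·6·2·2)=4.898979
k∈{1,2} keeps every argument non-negative
  k=1: (−1)^0·4.8990/(2)·0.3916^3·0.9201^1 = +0.135328
  k=2: (−1)^1·4.8990/(2)·0.3916^1·0.9201^3 = -0.747245
d^2_{-1,0}(2.3369) = +0.135328 -0.747245 = -0.611917
|D^2_{-1,0}|² = |d^2_{-1,0}(β)|² = (-0.611917)² = 0.374442 (the z-rotation phases have unit modulus)

P=0.3744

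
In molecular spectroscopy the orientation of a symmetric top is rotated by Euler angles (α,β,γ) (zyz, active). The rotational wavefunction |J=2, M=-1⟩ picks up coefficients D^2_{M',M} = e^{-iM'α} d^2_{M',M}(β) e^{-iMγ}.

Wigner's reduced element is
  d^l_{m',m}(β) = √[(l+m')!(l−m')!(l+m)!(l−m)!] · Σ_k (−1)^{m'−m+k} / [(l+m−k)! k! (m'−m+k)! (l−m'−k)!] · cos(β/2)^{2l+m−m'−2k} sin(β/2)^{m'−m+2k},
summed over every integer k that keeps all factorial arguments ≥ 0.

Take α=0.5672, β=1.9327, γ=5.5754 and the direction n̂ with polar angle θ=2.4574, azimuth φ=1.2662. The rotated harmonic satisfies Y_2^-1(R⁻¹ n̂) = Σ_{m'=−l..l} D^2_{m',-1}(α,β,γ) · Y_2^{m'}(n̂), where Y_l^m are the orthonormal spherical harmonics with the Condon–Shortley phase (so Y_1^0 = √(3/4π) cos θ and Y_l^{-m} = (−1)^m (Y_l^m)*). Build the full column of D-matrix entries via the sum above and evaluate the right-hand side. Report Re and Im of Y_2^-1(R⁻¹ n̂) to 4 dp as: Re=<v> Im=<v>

Re=0.0876 Im=-0.3756

Need the full column D^2_{m',-1} for m'=−2..2 at α=0.5672, β=1.9327, γ=5.5754.
cos(β/2)=0.568307, sin(β/2)=0.822817
d^2_{-2,-1}: single k=1 term ⇒ +0.302052;  D = +0.274979+0.124986i
d^2_{-1,-1}: k∈[0..1] ⇒ +0.104311 -0.655984 = -0.551673;  D = -0.546230+0.077302i
d^2_{0,-1}: k∈[0..1] ⇒ -0.369936 +0.775475 = +0.405539;  D = +0.308130-0.263662i
d^2_{1,-1}: k∈[0..1] ⇒ +0.655984 -0.458366 = +0.197617;  D = +0.057609-0.189034i
d^2_{2,-1}: single k=0 term ⇒ -0.633173;  D = +0.169735+0.609998i
Y_2^{m'}(θ=2.4574,φ=1.2662) and Σ D·Y over m':
  (+0.2750+0.1250i)·(-0.1266-0.0883i)  (-0.5462+0.0773i)·(-0.1135+0.3610i)  (+0.3081-0.2637i)·(+0.2528+0.0000i)  (+0.0576-0.1890i)·(+0.1135+0.3610i)  (+0.1697+0.6100i)·(-0.1266+0.0883i)
Y_2^-1(R⁻¹ n̂) = +0.087648-0.375562i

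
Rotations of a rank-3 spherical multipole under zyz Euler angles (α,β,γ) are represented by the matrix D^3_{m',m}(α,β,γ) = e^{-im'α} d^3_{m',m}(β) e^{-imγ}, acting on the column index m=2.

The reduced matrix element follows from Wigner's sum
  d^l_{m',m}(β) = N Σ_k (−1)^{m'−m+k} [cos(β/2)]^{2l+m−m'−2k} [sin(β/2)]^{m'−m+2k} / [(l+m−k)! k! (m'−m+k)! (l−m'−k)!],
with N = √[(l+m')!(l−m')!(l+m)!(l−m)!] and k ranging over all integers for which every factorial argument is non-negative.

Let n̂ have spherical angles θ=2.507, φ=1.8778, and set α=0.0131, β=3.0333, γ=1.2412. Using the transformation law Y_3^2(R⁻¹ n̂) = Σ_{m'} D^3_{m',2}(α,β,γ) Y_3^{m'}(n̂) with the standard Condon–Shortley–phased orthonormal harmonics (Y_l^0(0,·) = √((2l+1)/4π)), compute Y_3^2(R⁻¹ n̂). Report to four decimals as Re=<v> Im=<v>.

Need the full column D^3_{m',2} for m'=−3..3 at α=0.0131, β=3.0333, γ=1.2412.
cos(β/2)=0.054120, sin(β/2)=0.998534
d^3_{-3,2}: single k=5 term ⇒ +0.131598;  D = -0.100779-0.084626i
d^3_{-2,2}: k∈[4..5] ⇒ +0.014559 -0.991239 = -0.976680;  D = +0.756117+0.618216i
d^3_{-1,2}: k∈[3..4] ⇒ +0.000998 -0.169892 = -0.168894;  D = +0.132142+0.105184i
d^3_{0,2}: k∈[2..3] ⇒ +0.000047 -0.015949 = -0.015902;  D = +0.012570+0.009740i
d^3_{1,2}: k∈[1..2] ⇒ +0.000001 -0.000998 = -0.000997;  D = +0.000796+0.000600i
d^3_{2,2}: k∈[0..1] ⇒ +0.000000 -0.000043 = -0.000043;  D = +0.000034+0.000025i
d^3_{3,2}: single k=0 term ⇒ -0.000001;  D = +0.000001+0.000001i
Y_3^{m'}(θ=2.507,φ=1.8778) and Σ D·Y over m':
  (-0.1008-0.0846i)·(+0.0692+0.0526i)  (+0.7561+0.6182i)·(+0.2364-0.1667i)  (+0.1321+0.1052i)·(-0.1299-0.4096i)  (+0.0126+0.0097i)·(-0.0729+0.0000i)  (+0.0008+0.0006i)·(+0.1299-0.4096i)  (+0.0000+0.0000i)·(+0.2364+0.1667i)  (+0.0000+0.0000i)·(-0.0692+0.0526i)
Y_3^2(R⁻¹ n̂) = +0.304637-0.059737i

Re=0.3046 Im=-0.0597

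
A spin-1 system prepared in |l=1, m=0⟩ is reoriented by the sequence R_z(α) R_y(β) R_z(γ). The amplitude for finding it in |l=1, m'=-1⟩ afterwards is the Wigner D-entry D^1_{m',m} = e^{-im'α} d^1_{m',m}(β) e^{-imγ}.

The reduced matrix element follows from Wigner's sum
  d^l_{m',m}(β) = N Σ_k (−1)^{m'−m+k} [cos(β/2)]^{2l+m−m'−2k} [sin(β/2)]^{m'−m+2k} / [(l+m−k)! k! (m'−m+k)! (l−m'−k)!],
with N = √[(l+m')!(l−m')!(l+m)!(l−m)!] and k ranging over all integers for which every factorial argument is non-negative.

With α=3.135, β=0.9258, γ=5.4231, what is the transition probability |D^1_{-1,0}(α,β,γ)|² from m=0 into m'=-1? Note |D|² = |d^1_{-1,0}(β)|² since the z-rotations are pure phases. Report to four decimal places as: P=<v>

P=0.3193

First d^1_{-1,0}(β=0.9258), then the phase factors e^{-i(-1)α} and e^{-i(0)γ}:
c=cos(0.9258/2)=0.894761, s=sin(0.9258/2)=0.446545; N=√[1·2·1·1]=1.414214
Admissible k: 1..1 (factorial args all ≥0)
  k=1: (−1)^0·1.4142/(1)·0.8948^1·0.4465^1 = +0.565050
d^1_{-1,0}(0.9258) = +0.565050
|D^1_{-1,0}|² = |d^1_{-1,0}(β)|² = (+0.565050)² = 0.319282 (the z-rotation phases have unit modulus)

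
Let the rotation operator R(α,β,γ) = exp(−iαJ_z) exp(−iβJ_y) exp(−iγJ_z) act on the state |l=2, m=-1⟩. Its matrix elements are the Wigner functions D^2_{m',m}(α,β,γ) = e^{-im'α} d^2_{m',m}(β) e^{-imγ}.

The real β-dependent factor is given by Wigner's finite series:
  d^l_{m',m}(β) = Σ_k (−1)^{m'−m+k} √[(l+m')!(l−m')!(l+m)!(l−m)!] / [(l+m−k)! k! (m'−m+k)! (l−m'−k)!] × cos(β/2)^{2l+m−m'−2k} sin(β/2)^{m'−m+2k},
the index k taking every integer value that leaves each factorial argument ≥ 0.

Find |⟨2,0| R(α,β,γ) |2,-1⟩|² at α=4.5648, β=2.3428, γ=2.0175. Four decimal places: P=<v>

P=0.3747

D^2_{0,-1}(4.5648,2.3428,2.0175) = e^{-i·0·4.5648}·d^2_{0,-1}(2.3428)·e^{-i·-1·2.0175}. Compute d first:
Half-angle: c=0.388862, s=0.921296. N=√(2·2·1·6)=4.898979
k∈{0,1} keeps every argument non-negative
  k=0: (−1)^1·4.8990/(2)·0.3889^3·0.9213^1 = -0.132697
  k=1: (−1)^2·4.8990/(2)·0.3889^1·0.9213^3 = +0.744850
d^2_{0,-1}(2.3428) = -0.132697 +0.744850 = +0.612153
|D^2_{0,-1}|² = |d^2_{0,-1}(β)|² = (+0.612153)² = 0.374731 (the z-rotation phases have unit modulus)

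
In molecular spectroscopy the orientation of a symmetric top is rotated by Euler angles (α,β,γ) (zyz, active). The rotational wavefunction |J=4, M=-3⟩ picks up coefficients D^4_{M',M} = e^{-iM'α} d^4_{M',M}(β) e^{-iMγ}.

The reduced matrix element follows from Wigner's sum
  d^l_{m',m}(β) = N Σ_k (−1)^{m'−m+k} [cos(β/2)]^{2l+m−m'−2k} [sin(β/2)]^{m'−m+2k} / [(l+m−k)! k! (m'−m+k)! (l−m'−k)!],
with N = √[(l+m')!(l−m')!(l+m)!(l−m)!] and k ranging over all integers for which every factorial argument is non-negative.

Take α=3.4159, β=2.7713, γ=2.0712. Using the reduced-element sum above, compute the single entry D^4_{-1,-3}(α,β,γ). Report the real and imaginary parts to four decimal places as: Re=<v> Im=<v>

Re=0.0136 Im=0.0028

First d^4_{-1,-3}(β=2.7713), then the phase factors e^{-i(-1)α} and e^{-i(-3)γ}:
c=cos(2.7713/2)=0.184090, s=sin(2.7713/2)=0.982909; N=√[6·120·1·5040]=1904.940944
k: max(0,(-3)−(-1))=0 … min(4+(-3),4−(-1))=1
  k=0: (−1)^2·1904.9409/(240)·0.1841^6·0.9829^2 = +0.000298
  k=1: (−1)^3·1904.9409/(144)·0.1841^4·0.9829^4 = -0.014181
d^4_{-1,-3}(2.7713) = +0.000298 -0.014181 = -0.013882
Phases: e^{-i·(-1)·3.4159}=-0.962613-0.270880i, e^{-i·(-3)·2.0712}=+0.997580-0.069529i ⇒ D=+0.013592+0.002822i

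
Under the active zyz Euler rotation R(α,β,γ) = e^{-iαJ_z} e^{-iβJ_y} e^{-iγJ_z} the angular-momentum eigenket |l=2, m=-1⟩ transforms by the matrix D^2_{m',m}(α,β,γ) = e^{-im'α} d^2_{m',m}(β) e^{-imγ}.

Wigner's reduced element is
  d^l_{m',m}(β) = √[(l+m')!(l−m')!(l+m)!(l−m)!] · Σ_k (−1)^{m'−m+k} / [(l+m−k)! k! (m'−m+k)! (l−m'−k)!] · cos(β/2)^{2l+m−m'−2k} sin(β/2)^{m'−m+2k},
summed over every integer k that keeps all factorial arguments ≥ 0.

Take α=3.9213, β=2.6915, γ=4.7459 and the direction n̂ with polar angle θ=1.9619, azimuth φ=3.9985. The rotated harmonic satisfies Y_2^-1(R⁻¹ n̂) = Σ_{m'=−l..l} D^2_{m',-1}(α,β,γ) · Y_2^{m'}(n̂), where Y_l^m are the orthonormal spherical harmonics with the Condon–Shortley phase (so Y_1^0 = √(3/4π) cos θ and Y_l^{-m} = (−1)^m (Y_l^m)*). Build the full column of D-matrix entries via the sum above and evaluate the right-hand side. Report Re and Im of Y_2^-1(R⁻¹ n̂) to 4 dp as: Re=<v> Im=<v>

Need the full column D^2_{m',-1} for m'=−2..2 at α=3.9213, β=2.6915, γ=4.7459.
cos(β/2)=0.223152, sin(β/2)=0.974784
d^2_{-2,-1}: single k=1 term ⇒ +0.021664;  D = +0.021659+0.000479i
d^2_{-1,-1}: k∈[0..1] ⇒ +0.002480 -0.141951 = -0.139471;  D = +0.101326-0.095839i
d^2_{0,-1}: k∈[0..1] ⇒ -0.026533 +0.506291 = +0.479758;  D = +0.016074-0.479489i
d^2_{1,-1}: k∈[0..1] ⇒ +0.141951 -0.902886 = -0.760936;  D = -0.516562-0.558737i
d^2_{2,-1}: single k=0 term ⇒ -0.413385;  D = +0.412969+0.018552i
Y_2^{m'}(θ=1.9619,φ=3.9985) and Σ D·Y over m':
  (+0.0217+0.0005i)·(-0.0471-0.3268i)  (+0.1013-0.0958i)·(+0.1783-0.2058i)  (+0.0161-0.4795i)·(-0.1779+0.0000i)  (-0.5166-0.5587i)·(-0.1783-0.2058i)  (+0.4130+0.0186i)·(-0.0471+0.3268i)
Y_2^-1(R⁻¹ n̂) = -0.053765+0.380241i

Re=-0.0538 Im=0.3802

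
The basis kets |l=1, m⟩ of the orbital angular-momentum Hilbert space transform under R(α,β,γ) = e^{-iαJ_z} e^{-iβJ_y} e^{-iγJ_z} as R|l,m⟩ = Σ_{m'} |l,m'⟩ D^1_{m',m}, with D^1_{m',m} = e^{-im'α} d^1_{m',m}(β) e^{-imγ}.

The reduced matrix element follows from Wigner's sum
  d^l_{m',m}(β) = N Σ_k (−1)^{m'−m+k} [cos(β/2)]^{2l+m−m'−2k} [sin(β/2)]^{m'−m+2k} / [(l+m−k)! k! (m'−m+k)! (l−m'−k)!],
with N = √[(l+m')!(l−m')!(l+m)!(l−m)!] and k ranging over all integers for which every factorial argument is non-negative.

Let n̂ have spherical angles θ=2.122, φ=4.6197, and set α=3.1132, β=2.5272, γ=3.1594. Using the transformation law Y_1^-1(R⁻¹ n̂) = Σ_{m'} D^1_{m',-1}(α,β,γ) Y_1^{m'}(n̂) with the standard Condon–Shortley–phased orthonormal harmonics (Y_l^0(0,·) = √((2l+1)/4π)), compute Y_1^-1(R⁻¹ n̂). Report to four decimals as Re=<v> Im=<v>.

Need the full column D^1_{m',-1} for m'=−1..1 at α=3.1132, β=2.5272, γ=3.1594.
cos(β/2)=0.302387, sin(β/2)=0.953185
d^1_{-1,-1}: single k=0 term ⇒ +0.091438;  D = +0.091433-0.000968i
d^1_{0,-1}: single k=0 term ⇒ -0.407620;  D = +0.407556+0.007258i
d^1_{1,-1}: single k=0 term ⇒ +0.908562;  D = +0.907592+0.041961i
Y_1^{m'}(θ=2.122,φ=4.6197) and Σ D·Y over m':
  (+0.0914-0.0010i)·(-0.0272+0.2931i)  (+0.4076+0.0073i)·(-0.2559+0.0000i)  (+0.9076+0.0420i)·(+0.0272+0.2931i)
Y_1^-1(R⁻¹ n̂) = -0.094068+0.292088i

Re=-0.0941 Im=0.2921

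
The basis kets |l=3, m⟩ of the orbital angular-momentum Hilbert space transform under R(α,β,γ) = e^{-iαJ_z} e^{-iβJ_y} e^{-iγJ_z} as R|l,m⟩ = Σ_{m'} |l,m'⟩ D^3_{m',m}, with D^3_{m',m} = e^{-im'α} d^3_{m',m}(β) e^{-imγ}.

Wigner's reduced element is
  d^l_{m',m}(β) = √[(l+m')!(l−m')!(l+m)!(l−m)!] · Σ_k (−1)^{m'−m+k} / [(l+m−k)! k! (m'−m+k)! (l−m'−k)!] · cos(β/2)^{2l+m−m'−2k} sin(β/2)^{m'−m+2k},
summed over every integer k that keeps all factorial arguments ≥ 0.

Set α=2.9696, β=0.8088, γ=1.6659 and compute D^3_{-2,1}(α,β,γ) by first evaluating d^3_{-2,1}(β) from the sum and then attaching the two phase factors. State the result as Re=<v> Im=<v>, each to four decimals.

Split into d^3_{-2,1}(β=0.8088) × two z-phases.
Half-angle: c=0.919339, s=0.393467. N=√(1·120·24·2)=75.894664
k∈{3,4} keeps every argument non-negative
  k=3: (−1)^0·75.8947/(12)·0.9193^3·0.3935^3 = +0.299352
  k=4: (−1)^1·75.8947/(24)·0.9193^1·0.3935^5 = -0.027417
d^3_{-2,1}(0.8088) = +0.299352 -0.027417 = +0.271935
Phases: e^{-i·(-2)·2.9696}=+0.941418-0.337242i, e^{-i·(1)·1.6659}=-0.094960-0.995481i ⇒ D=-0.115604-0.246139i

Re=-0.1156 Im=-0.2461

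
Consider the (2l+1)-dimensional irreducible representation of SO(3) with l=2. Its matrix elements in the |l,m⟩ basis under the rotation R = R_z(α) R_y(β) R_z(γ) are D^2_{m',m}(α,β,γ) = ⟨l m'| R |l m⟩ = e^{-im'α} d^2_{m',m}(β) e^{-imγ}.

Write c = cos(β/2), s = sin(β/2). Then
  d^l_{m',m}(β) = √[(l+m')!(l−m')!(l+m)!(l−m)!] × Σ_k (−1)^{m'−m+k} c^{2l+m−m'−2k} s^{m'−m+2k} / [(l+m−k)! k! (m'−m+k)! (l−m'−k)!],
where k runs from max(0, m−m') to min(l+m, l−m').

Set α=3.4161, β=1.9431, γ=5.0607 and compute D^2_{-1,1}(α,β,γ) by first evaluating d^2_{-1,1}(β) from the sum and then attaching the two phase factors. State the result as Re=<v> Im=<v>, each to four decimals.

Split into d^2_{-1,1}(β=1.9431) × two z-phases.
Half-angle: c=0.564020, s=0.825761. N=√(1·6·6·1)=6.000000
k∈{2,3} keeps every argument non-negative
  k=2: (−1)^0·6.0000/(2)·0.5640^2·0.8258^2 = +0.650758
  k=3: (−1)^1·6.0000/(6)·0.5640^0·0.8258^4 = -0.464962
d^2_{-1,1}(1.9431) = +0.650758 -0.464962 = +0.185796
Attach z-rotation phases: D = e^{-i(-1)(3.4161)}·(+0.185796)·e^{-i(1)(5.0607)} = -0.013700-0.185290i

Re=-0.0137 Im=-0.1853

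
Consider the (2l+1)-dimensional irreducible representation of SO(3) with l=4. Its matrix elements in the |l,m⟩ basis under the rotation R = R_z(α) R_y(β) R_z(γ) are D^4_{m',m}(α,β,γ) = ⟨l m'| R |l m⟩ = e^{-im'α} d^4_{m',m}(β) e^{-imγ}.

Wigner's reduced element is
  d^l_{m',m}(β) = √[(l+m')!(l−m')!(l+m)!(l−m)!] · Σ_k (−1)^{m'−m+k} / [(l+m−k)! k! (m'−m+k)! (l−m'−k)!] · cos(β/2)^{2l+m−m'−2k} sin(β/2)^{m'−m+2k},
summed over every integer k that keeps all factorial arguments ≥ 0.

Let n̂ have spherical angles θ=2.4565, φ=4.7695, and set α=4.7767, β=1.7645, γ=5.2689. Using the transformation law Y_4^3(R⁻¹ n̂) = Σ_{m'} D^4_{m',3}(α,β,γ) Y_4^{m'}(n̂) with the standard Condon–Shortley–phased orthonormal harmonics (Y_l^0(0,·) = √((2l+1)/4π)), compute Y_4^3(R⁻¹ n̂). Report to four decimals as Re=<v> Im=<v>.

Re=0.2486 Im=-0.0300

Need the full column D^4_{m',3} for m'=−4..4 at α=4.7767, β=1.7645, γ=5.2689.
cos(β/2)=0.635415, sin(β/2)=0.772171
d^4_{-4,3}: single k=7 term ⇒ +0.294168;  D = -0.290480-0.046433i
d^4_{-3,3}: k∈[6..7] ⇒ +0.599091 -0.126388 = +0.472703;  D = +0.044461-0.470607i
d^4_{-2,3}: k∈[5..6] ⇒ +0.790541 -0.389147 = +0.401394;  D = +0.401214+0.011994i
d^4_{-1,3}: k∈[4..5] ⇒ +0.766660 -0.679305 = +0.087355;  D = +0.003007+0.087303i
d^4_{0,3}: k∈[3..4] ⇒ +0.564277 -0.833304 = -0.269027;  D = +0.267716-0.026520i
d^4_{1,3}: k∈[2..3] ⇒ +0.311489 -0.766660 = -0.455171;  D = +0.073886+0.449134i
d^4_{2,3}: k∈[1..2] ⇒ +0.120832 -0.535320 = -0.414488;  D = -0.403821+0.093428i
d^4_{3,3}: k∈[0..1] ⇒ +0.026574 -0.274708 = -0.248133;  D = -0.071351-0.237653i
d^4_{4,3}: single k=0 term ⇒ -0.091340;  D = +0.085614-0.031833i
Y_4^{m'}(θ=2.4565,φ=4.7695) and Σ D·Y over m':
  (-0.2905-0.0464i)·(+0.0691-0.0161i)  (+0.0445-0.4706i)·(+0.0419+0.2419i)  (+0.4012+0.0120i)·(-0.4254+0.0488i)  (+0.0030+0.0873i)·(-0.0158-0.2771i)  (+0.2677-0.0265i)·(-0.2543+0.0000i)  (+0.0739+0.4491i)·(+0.0158-0.2771i)  (-0.4038+0.0934i)·(-0.4254-0.0488i)  (-0.0714-0.2377i)·(-0.0419+0.2419i)  (+0.0856-0.0318i)·(+0.0691+0.0161i)
Y_4^3(R⁻¹ n̂) = +0.248585-0.030013i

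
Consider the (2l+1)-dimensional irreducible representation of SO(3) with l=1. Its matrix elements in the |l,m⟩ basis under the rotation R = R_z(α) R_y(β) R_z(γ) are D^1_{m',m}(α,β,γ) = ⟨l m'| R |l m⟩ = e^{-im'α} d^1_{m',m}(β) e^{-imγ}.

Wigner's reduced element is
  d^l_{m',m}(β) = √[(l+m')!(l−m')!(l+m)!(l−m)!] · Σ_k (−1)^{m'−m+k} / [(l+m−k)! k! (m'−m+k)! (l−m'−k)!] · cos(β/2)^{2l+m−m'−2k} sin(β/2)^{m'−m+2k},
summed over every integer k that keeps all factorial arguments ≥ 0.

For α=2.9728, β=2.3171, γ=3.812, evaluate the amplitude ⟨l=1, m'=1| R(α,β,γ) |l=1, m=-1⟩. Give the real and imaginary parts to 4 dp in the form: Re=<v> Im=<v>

D^1_{1,-1}(2.9728,2.3171,3.812) = e^{-i·1·2.9728}·d^1_{1,-1}(2.3171)·e^{-i·-1·3.812}. Compute d first:
Half-angle: c=0.400668, s=0.916223. N=√(2·1·1·2)=2.000000
Admissible k: 0..0 (factorial args all ≥0)
  k=0: (−1)^2·2.0000/(2)·0.4007^0·0.9162^2 = +0.839465
d^1_{1,-1}(2.3171) = +0.839465
D = (-0.985788-0.167992i)·(+0.839465)·(-0.783569-0.621305i) = +0.560811+0.624653i

Re=0.5608 Im=0.6247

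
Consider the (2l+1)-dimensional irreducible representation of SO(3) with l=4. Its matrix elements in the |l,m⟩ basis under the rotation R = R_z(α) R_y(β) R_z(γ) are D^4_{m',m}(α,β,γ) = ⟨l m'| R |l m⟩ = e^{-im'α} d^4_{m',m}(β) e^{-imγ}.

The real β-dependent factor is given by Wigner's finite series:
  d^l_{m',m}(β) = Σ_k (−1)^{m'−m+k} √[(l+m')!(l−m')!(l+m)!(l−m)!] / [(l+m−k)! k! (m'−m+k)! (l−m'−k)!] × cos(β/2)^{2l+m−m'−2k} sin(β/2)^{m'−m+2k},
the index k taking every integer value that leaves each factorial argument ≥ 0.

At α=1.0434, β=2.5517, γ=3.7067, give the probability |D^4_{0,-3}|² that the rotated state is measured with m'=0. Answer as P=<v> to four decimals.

P=0.0448

First d^4_{0,-3}(β=2.5517), then the phase factors e^{-i(0)α} and e^{-i(-3)γ}:
With c≡cos(β/2)=0.290688 and s≡sin(β/2)=0.956818, N=[24·24·1·5040]^{1/2}=1703.830978
k∈{0,1} keeps every argument non-negative
  k=0: (−1)^3·1703.8310/(144)·0.2907^5·0.9568^3 = -0.021513
  k=1: (−1)^4·1703.8310/(144)·0.2907^3·0.9568^5 = +0.233074
d^4_{0,-3}(2.5517) = -0.021513 +0.233074 = +0.211561
|D^4_{0,-3}|² = |d^4_{0,-3}(β)|² = (+0.211561)² = 0.044758 (the z-rotation phases have unit modulus)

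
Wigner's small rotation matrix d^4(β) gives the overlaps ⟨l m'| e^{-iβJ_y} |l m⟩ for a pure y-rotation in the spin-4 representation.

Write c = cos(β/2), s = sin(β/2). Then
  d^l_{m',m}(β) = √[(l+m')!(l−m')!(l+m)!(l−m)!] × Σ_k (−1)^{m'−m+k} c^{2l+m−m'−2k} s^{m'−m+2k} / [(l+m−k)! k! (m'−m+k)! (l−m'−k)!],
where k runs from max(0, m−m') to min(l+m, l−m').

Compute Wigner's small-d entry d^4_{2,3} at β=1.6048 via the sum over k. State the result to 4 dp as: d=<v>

d=-0.4659

d^4_{2,3}(β=1.6048) via Wigner's sum:
Half-angle: c=0.694983, s=0.719026. N=√(720·2·5040·1)=2693.993318
k∈{1,2} keeps every argument non-negative
  k=1: (−1)^0·2693.9933/(720)·0.6950^7·0.7190^1 = +0.210682
  k=2: (−1)^1·2693.9933/(240)·0.6950^5·0.7190^3 = -0.676535
d^4_{2,3}(1.6048) = +0.210682 -0.676535 = -0.465853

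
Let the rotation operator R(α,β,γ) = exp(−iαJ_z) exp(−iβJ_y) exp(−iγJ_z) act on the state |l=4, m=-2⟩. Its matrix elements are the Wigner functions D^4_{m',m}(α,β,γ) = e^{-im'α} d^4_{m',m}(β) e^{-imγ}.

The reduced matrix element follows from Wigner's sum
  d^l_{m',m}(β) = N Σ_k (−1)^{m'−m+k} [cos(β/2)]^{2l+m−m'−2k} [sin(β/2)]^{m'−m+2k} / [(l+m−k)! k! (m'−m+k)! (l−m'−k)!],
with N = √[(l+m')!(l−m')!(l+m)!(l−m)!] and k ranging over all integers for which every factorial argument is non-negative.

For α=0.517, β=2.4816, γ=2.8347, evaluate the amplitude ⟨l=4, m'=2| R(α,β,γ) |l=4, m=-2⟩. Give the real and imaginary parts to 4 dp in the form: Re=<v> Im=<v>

Re=0.0099 Im=0.1288

First d^4_{2,-2}(β=2.4816), then the phase factors e^{-i(2)α} and e^{-i(-2)γ}:
With c≡cos(β/2)=0.324040 and s≡sin(β/2)=0.946044, N=[720·2·2·720]^{1/2}=1440.000000
k: max(0,(-2)−(2))=0 … min(4+(-2),4−(2))=2
  k=0: (−1)^4·1440.0000/(96)·0.3240^4·0.9460^4 = +0.132473
  k=1: (−1)^5·1440.0000/(120)·0.3240^2·0.9460^6 = -0.903325
  k=2: (−1)^6·1440.0000/(1440)·0.3240^0·0.9460^8 = +0.641636
d^4_{2,-2}(2.4816) = +0.132473 -0.903325 +0.641636 = -0.129215
Phases: e^{-i·(2)·0.517}=+0.511386-0.859351i, e^{-i·(-2)·2.8347}=+0.817474-0.575966i ⇒ D=+0.009938+0.128833i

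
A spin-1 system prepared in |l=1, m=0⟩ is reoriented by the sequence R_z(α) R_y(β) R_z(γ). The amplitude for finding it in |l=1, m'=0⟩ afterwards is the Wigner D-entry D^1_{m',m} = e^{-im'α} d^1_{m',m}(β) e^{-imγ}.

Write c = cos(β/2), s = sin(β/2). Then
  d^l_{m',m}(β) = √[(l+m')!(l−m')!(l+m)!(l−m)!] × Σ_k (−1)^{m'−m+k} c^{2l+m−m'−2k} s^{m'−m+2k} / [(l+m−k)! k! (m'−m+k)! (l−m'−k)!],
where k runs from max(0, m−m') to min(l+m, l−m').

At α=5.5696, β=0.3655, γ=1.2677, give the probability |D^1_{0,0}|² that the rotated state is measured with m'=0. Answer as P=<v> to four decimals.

P=0.8723

D^1_{0,0}(5.5696,0.3655,1.2677) = e^{-i·0·5.5696}·d^1_{0,0}(0.3655)·e^{-i·0·1.2677}. Compute d first:
Half-angle: c=0.983348, s=0.181734. N=√(1·1·1·1)=1.000000
k∈{0,1} keeps every argument non-negative
  k=0: (−1)^0·1.0000/(1)·0.9833^2·0.1817^0 = +0.966973
  k=1: (−1)^1·1.0000/(1)·0.9833^0·0.1817^2 = -0.033027
d^1_{0,0}(0.3655) = +0.966973 -0.033027 = +0.933945
|D^1_{0,0}|² = |d^1_{0,0}(β)|² = (+0.933945)² = 0.872254 (the z-rotation phases have unit modulus)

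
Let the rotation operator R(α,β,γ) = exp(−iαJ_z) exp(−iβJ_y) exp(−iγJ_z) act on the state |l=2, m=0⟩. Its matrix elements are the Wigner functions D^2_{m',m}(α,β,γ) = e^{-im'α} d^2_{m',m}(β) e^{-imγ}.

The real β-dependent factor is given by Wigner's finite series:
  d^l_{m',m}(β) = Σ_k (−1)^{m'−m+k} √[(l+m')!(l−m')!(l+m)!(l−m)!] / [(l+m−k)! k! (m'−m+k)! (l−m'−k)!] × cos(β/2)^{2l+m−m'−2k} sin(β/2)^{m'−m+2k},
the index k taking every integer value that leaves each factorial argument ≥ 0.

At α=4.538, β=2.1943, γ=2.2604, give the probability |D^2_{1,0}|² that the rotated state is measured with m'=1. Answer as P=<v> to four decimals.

First d^2_{1,0}(β=2.1943), then the phase factors e^{-i(1)α} and e^{-i(0)γ}:
c=cos(2.1943/2)=0.456134, s=sin(2.1943/2)=0.889911; N=√[6·1·2·2]=4.898979
The bounds max(0,m−m')=0 and min(l+m,l−m')=1 give 2 terms
  k=0: (−1)^1·4.8990/(2)·0.4561^3·0.8899^1 = -0.206871
  k=1: (−1)^2·4.8990/(2)·0.4561^1·0.8899^3 = +0.787423
d^2_{1,0}(2.1943) = -0.206871 +0.787423 = +0.580552
|D^2_{1,0}|² = |d^2_{1,0}(β)|² = (+0.580552)² = 0.337040 (the z-rotation phases have unit modulus)

P=0.3370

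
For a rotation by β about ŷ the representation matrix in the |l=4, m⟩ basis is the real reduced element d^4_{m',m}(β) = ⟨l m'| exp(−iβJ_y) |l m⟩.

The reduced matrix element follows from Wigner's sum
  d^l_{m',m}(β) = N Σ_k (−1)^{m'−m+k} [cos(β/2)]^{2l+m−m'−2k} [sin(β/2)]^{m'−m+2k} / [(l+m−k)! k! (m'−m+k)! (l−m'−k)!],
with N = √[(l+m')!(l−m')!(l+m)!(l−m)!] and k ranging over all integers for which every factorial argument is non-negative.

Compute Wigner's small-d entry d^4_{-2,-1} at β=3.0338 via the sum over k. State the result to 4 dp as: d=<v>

d=0.0022

d^4_{-2,-1}(β=3.0338) via Wigner's sum:
With c≡cos(β/2)=0.053870 and s≡sin(β/2)=0.998548, N=[2·720·6·120]^{1/2}=1018.233765
k∈{1,2,3} keeps every argument non-negative
  k=1: (−1)^0·1018.2338/(240)·0.0539^7·0.9985^1 = +0.000000
  k=2: (−1)^1·1018.2338/(48)·0.0539^5·0.9985^3 = -0.000010
  k=3: (−1)^2·1018.2338/(72)·0.0539^3·0.9985^5 = +0.002195
d^4_{-2,-1}(3.0338) = +0.000000 -0.000010 +0.002195 = +0.002185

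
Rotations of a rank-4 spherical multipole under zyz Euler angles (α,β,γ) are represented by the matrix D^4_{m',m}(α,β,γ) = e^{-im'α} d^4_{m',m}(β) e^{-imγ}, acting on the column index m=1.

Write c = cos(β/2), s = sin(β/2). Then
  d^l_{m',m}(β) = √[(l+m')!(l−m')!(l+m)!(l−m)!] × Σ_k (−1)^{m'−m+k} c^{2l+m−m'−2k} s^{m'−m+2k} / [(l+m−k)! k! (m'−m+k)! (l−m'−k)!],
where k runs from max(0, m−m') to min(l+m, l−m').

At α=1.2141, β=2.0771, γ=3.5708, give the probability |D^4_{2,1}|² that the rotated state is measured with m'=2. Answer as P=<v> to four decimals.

P=0.2051

Split into d^4_{2,1}(β=2.0771) × two z-phases.
With c≡cos(β/2)=0.507470 and s≡sin(β/2)=0.861669, N=[720·2·120·6]^{1/2}=1018.233765
k∈{0,1,2} keeps every argument non-negative
  k=0: (−1)^1·1018.2338/(240)·0.5075^7·0.8617^1 = -0.031685
  k=1: (−1)^2·1018.2338/(48)·0.5075^5·0.8617^3 = +0.456752
  k=2: (−1)^3·1018.2338/(72)·0.5075^3·0.8617^5 = -0.877910
d^4_{2,1}(2.0771) = -0.031685 +0.456752 -0.877910 = -0.452842
|D^4_{2,1}|² = |d^4_{2,1}(β)|² = (-0.452842)² = 0.205066 (the z-rotation phases have unit modulus)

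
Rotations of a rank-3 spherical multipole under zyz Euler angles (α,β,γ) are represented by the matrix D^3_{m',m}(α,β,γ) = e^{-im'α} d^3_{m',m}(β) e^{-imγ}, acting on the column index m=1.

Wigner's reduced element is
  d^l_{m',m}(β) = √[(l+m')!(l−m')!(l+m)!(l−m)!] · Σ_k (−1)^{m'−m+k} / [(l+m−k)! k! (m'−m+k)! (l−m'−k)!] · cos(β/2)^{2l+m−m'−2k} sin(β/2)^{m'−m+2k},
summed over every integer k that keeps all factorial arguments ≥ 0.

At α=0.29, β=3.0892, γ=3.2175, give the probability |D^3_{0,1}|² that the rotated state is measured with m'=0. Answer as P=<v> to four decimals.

D^3_{0,1}(0.29,3.0892,3.2175) = e^{-i·0·0.29}·d^3_{0,1}(3.0892)·e^{-i·1·3.2175}. Compute d first:
With c≡cos(β/2)=0.026193 and s≡sin(β/2)=0.999657, N=[6·6·24·2]^{1/2}=41.569219
k: max(0,(1)−(0))=1 … min(3+(1),3−(0))=3
  k=1: (−1)^0·41.5692/(12)·0.0262^5·0.9997^1 = +0.000000
  k=2: (−1)^1·41.5692/(4)·0.0262^3·0.9997^3 = -0.000187
  k=3: (−1)^2·41.5692/(12)·0.0262^1·0.9997^5 = +0.090581
d^3_{0,1}(3.0892) = +0.000000 -0.000187 +0.090581 = +0.090394
|D^3_{0,1}|² = |d^3_{0,1}(β)|² = (+0.090394)² = 0.008171 (the z-rotation phases have unit modulus)

P=0.0082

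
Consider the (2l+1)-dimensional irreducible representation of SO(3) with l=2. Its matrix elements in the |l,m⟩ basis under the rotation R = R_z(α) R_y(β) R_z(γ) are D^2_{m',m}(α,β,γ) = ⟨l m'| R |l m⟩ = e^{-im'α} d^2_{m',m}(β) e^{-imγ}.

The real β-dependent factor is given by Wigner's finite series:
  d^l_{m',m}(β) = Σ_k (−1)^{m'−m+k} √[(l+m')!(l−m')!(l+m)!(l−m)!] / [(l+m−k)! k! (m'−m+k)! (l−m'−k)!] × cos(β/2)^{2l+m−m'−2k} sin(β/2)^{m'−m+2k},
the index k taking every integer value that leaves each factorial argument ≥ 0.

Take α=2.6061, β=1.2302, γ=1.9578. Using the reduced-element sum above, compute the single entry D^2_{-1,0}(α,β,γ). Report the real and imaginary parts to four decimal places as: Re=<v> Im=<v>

Split into d^2_{-1,0}(β=1.2302) × two z-phases.
c=cos(1.2302/2)=0.816716, s=sin(1.2302/2)=0.577040; N=√[1·6·2·2]=4.898979
k∈{1,2} keeps every argument non-negative
  k=1: (−1)^0·4.8990/(2)·0.8167^3·0.5770^1 = +0.770007
  k=2: (−1)^1·4.8990/(2)·0.8167^1·0.5770^3 = -0.384384
d^2_{-1,0}(1.2302) = +0.770007 -0.384384 = +0.385623
Attach z-rotation phases: D = e^{-i(-1)(2.6061)}·(+0.385623)·e^{-i(0)(1.9578)} = -0.331643+0.196770i

Re=-0.3316 Im=0.1968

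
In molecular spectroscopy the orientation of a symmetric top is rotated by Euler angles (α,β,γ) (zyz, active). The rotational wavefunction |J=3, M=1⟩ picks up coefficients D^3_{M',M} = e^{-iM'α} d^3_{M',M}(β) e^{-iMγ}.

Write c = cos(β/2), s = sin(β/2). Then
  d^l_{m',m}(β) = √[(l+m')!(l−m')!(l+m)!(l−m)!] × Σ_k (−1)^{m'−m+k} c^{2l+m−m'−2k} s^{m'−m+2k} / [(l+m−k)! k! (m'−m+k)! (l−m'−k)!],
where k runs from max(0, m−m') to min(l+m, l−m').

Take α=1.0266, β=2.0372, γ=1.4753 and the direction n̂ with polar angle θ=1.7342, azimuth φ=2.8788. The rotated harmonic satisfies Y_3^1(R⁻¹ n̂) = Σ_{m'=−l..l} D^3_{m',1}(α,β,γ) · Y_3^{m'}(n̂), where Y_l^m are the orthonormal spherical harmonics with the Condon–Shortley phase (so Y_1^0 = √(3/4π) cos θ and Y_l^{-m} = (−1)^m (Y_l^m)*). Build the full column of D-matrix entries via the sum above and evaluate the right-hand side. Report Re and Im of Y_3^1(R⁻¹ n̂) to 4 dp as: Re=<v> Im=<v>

Re=0.2671 Im=-0.0488

Need the full column D^3_{m',1} for m'=−3..3 at α=1.0266, β=2.0372, γ=1.4753.
cos(β/2)=0.524558, sin(β/2)=0.851374
d^3_{-3,1}: single k=4 term ⇒ +0.559907;  D = -0.018867+0.559589i
d^3_{-2,1}: k∈[3..4] ⇒ +0.563344 -0.741988 = -0.178645;  D = -0.149635-0.097587i
d^3_{-1,1}: k∈[2..4] ⇒ +0.329282 -1.156539 +0.380824 = -0.446433;  D = -0.402242+0.193660i
d^3_{0,1}: k∈[1..3] ⇒ +0.117133 -0.925668 +0.812807 = +0.004273;  D = +0.000407-0.004253i
d^3_{1,1}: k∈[0..2] ⇒ +0.020834 -0.439043 +0.867404 = +0.449195;  D = -0.360380-0.268146i
d^3_{2,1}: k∈[0..1] ⇒ -0.106928 +0.563344 = +0.456416;  D = -0.422678+0.172218i
d^3_{3,1}: single k=0 term ⇒ +0.212551;  D = -0.033294+0.209927i
Y_3^{m'}(θ=1.7342,φ=2.8788) and Σ D·Y over m':
  (-0.0189+0.5596i)·(-0.2825-0.2842i)  (-0.1496-0.0976i)·(-0.1400-0.0812i)  (-0.4022+0.1937i)·(+0.2672+0.0719i)  (+0.0004-0.0043i)·(+0.1741+0.0000i)  (-0.3604-0.2681i)·(-0.2672+0.0719i)  (-0.4227+0.1722i)·(-0.1400+0.0812i)  (-0.0333+0.2099i)·(+0.2825-0.2842i)
Y_3^1(R⁻¹ n̂) = +0.267104-0.048758i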